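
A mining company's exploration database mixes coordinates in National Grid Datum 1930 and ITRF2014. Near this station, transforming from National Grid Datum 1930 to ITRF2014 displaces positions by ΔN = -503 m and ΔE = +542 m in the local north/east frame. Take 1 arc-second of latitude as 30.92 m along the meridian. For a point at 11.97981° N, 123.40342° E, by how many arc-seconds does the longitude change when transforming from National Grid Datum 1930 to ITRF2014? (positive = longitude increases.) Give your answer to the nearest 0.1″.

At latitude 11.97981°, cos φ = 0.978221.
1″ of longitude at this latitude = 30.92 × cos φ = 30.2466 m, so Δλ = 542.0 / 30.2466 = 17.919″.

Δλ = 17.9″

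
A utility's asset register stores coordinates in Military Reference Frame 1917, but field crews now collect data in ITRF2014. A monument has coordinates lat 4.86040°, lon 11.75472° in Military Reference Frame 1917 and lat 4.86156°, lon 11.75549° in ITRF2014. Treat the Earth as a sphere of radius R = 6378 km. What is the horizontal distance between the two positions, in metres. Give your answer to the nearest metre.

155 m

Δφ = 4.86156° − 4.86040° = +0.00116°; Δλ = 11.75549° − 11.75472° = +0.00077°.
1° along a meridian = πR/180 = 111317 m.
ΔN = Δφ × 111317 = 129.1 m; ΔE = Δλ × 111317 × cos(4.86040°) = +0.00077 × 111317 × 0.996404 = 85.4 m.
Distance = √(ΔE² + ΔN²) = √(85.4² + 129.1²) = 154.8 m.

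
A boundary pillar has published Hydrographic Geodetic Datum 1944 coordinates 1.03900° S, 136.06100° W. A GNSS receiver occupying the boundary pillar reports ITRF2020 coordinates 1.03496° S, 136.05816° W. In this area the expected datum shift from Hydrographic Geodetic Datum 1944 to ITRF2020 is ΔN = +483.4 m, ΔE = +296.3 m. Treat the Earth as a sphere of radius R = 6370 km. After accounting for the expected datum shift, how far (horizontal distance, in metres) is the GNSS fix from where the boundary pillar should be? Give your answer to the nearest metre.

39 m

Observed coordinate differences: Δφ = +0.00404°, Δλ = +0.00284°.
Converting to metres (1° lat = 111177 m, cos φ = 0.999836): observed ΔN = 449.2 m, observed ΔE = 315.7 m.
Subtracting the expected shift leaves a residual of 449.2 − (483.4) = -34.2 m north and 315.7 − (296.3) = 19.4 m east.
Residual distance = √((-34.2)² + 19.4²) = 39.4 m.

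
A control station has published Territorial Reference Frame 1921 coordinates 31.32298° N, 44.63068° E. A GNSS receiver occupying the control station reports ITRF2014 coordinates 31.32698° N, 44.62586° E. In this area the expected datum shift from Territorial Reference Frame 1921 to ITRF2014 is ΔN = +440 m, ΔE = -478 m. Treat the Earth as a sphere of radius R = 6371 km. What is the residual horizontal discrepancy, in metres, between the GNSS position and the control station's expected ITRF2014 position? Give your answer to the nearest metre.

Observed coordinate differences: Δφ = +0.00400°, Δλ = -0.00482°.
Converting to metres (1° lat = 111195 m, cos φ = 0.854250): observed ΔN = 444.8 m, observed ΔE = -457.8 m.
Subtracting the expected shift leaves a residual of 444.8 − (440) = 4.8 m north and -457.8 − (-478) = 20.2 m east.
Residual distance = √(4.8² + 20.2²) = 20.7 m.

21 m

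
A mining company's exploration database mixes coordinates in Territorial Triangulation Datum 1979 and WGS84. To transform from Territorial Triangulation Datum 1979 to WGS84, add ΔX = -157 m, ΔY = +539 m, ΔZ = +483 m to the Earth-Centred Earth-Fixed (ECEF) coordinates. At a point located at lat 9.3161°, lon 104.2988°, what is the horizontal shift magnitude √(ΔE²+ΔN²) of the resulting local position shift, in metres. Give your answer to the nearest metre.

386 m

At φ = 9.3161°, λ = 104.2988°: sin φ = 0.161881, cos φ = 0.986810, sin λ = 0.969021, cos λ = -0.246979.
ΔE = −sin λ·ΔX + cos λ·ΔY = −(0.969021)·(-157) + (-0.246979)·(539) = 19.01 m.
ΔN = −sin φ cos λ·ΔX − sin φ sin λ·ΔY + cos φ·ΔZ = −(0.161881)(-0.246979)(-157) − (0.161881)(0.969021)(539) + (0.986810)(483) = 385.80 m.
Horizontal magnitude = √(ΔE² + ΔN²) = √(19.01² + 385.80²) = 386.27 m.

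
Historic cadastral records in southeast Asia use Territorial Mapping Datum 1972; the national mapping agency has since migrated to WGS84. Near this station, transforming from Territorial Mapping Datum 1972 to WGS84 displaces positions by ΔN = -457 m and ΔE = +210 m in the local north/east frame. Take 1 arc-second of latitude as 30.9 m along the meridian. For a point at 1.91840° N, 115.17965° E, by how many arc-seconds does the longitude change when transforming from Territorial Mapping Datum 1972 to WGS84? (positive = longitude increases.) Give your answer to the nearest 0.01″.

At latitude 1.91840°, cos φ = 0.999440.
1″ of longitude at this latitude = 30.90 × cos φ = 30.8827 m, so Δλ = 210.0 / 30.8827 = 6.800″.

Δλ = 6.80″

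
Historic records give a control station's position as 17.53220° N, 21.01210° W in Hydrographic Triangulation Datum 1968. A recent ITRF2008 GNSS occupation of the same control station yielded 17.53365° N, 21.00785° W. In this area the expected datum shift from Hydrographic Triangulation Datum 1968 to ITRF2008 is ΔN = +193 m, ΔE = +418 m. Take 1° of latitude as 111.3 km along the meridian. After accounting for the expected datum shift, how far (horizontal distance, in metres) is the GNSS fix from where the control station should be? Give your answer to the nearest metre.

46 m

Observed coordinate differences: Δφ = +0.00145°, Δλ = +0.00425°.
Converting to metres (1° lat = 111300 m, cos φ = 0.953548): observed ΔN = 161.4 m, observed ΔE = 451.1 m.
Subtracting the expected shift leaves a residual of 161.4 − (193) = -31.6 m north and 451.1 − (418) = 33.1 m east.
Residual distance = √((-31.6)² + 33.1²) = 45.7 m.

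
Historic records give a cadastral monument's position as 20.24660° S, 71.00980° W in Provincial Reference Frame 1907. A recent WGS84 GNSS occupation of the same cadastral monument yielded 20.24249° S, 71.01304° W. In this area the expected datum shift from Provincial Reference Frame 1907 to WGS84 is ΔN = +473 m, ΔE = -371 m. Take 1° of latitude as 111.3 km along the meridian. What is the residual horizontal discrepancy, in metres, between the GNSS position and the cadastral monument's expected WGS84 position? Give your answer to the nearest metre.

Observed coordinate differences: Δφ = +0.00411°, Δλ = -0.00324°.
Converting to metres (1° lat = 111300 m, cos φ = 0.938212): observed ΔN = 457.4 m, observed ΔE = -338.3 m.
Subtracting the expected shift leaves a residual of 457.4 − (473) = -15.6 m north and -338.3 − (-371) = 32.7 m east.
Residual distance = √((-15.6)² + 32.7²) = 36.2 m.

36 m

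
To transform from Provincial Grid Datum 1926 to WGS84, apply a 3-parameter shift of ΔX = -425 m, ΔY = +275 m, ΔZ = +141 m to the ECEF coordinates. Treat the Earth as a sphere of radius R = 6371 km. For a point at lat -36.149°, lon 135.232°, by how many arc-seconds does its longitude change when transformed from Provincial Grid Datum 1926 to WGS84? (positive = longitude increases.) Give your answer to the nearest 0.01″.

Δλ = 4.17″

sin φ = -0.589887, cos φ = 0.807486, sin λ = 0.704238, cos λ = -0.709964.
East component: ΔE = −sin λ·ΔX + cos λ·ΔY = −(0.704238)(-425) + (-0.709964)(275) = 104.06 m.
1° of latitude spans πR/180 = 111195 m; at latitude φ, 1° of longitude spans that × cos φ = 89788.3 m, so Δλ = 104.06 / 89788.3 × 3600 = 4.172″.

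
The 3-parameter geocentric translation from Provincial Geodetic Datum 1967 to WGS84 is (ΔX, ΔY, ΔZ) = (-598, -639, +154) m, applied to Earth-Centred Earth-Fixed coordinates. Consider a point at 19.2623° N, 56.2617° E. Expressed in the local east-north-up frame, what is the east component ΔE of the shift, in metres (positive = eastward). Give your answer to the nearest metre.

The local east axis at (φ, λ) is (−sin λ, cos λ, 0), so ΔE = −sin(56.2617°)·(-598) + cos(56.2617°)·(-639) = 142.39 m.

ΔE = 142 m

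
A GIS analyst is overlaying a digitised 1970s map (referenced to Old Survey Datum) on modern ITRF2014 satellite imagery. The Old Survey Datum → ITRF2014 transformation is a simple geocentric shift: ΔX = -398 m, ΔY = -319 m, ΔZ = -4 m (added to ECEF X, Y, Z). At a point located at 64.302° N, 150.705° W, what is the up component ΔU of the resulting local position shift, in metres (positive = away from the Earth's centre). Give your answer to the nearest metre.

At φ = 64.302°, λ = -150.705°: sin φ = 0.901092, cos φ = 0.433628, sin λ = -0.489306, cos λ = -0.872112.
ΔU = cos φ cos λ·ΔX + cos φ sin λ·ΔY + sin φ·ΔZ = (0.433628)(-0.872112)(-398) + (0.433628)(-0.489306)(-319) + (0.901092)(-4) = 214.59 m.

ΔU = 215 m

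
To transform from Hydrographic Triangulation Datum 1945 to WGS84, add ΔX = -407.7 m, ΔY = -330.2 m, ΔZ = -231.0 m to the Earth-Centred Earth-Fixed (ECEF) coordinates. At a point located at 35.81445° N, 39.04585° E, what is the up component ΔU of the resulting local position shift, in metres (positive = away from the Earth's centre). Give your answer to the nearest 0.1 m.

The local up (radial) axis is (cos φ cos λ, cos φ sin λ, sin φ), giving ΔU = -256.766 − 168.676 − 135.172 = -560.61 m.

ΔU = -560.6 m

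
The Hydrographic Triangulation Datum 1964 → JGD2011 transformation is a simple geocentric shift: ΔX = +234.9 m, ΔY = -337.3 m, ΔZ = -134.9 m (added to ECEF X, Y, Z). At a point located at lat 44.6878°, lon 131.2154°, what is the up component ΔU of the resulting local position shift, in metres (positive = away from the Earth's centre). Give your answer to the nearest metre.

ΔU = -385 m

At φ = 44.6878°, λ = 131.2154°: sin φ = 0.703243, cos φ = 0.710949, sin λ = 0.752238, cos λ = -0.658892.
ΔU = cos φ cos λ·ΔX + cos φ sin λ·ΔY + sin φ·ΔZ = (0.710949)(-0.658892)(234.9) + (0.710949)(0.752238)(-337.3) + (0.703243)(-134.9) = -385.29 m.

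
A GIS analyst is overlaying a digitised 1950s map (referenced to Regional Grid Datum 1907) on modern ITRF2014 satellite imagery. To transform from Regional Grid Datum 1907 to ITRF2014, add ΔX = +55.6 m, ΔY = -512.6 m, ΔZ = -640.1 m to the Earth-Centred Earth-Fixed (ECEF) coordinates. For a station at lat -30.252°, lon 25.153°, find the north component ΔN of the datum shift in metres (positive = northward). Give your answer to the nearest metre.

ΔN = -637 m

At φ = -30.252°, λ = 25.153°: sin φ = -0.503804, cos φ = 0.863818, sin λ = 0.425037, cos λ = 0.905176.
ΔN = −sin φ cos λ·ΔX − sin φ sin λ·ΔY + cos φ·ΔZ = −(-0.503804)(0.905176)(55.6) − (-0.503804)(0.425037)(-512.6) + (0.863818)(-640.1) = -637.34 m.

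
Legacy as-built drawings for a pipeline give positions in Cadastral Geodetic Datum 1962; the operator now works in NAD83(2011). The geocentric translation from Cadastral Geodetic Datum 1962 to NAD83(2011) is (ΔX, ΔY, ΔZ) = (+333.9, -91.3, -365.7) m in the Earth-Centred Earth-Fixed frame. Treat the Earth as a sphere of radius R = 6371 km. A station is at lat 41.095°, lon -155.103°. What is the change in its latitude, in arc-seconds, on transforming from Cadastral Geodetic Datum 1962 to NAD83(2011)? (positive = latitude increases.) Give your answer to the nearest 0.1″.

Δφ = -3.3″

sin φ = 0.657309, cos φ = 0.753621, sin λ = -0.420988, cos λ = -0.907066.
North component: ΔN = −sin φ cos λ·ΔX − sin φ sin λ·ΔY + cos φ·ΔZ = −(0.657309)(-0.907066)(333.9) − (0.657309)(-0.420988)(-91.3) + (0.753621)(-365.7) = -101.78 m.
1° of latitude spans πR/180 = 111195 m, so Δφ = -101.78 / 111195 × 3600 = -3.295″.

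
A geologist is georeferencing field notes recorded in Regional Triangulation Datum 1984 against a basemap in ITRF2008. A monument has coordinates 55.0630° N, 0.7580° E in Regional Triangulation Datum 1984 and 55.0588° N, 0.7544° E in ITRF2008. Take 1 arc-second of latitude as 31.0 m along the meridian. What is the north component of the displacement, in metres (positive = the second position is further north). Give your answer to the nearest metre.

Δφ = 55.0588° − 55.0630° = -0.0042°; Δλ = 0.7544° − 0.7580° = -0.0036°.
1° of latitude = 3600 × 31.00 = 111600 m.
ΔN = Δφ × 111600 = -468.7 m; ΔE = Δλ × 111600 × cos(55.0630°) = -0.0036 × 111600 × 0.572675 = -230.1 m.

ΔN = -469 m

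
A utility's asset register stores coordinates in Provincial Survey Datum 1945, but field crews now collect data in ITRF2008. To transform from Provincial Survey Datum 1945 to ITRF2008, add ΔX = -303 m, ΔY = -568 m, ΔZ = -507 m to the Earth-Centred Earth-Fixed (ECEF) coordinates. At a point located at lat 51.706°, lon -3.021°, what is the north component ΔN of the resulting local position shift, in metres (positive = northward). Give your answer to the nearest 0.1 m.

ΔN = -100.2 m

At φ = 51.706°, λ = -3.021°: sin φ = 0.784841, cos φ = 0.619697, sin λ = -0.052702, cos λ = 0.998610.
ΔN = −sin φ cos λ·ΔX − sin φ sin λ·ΔY + cos φ·ΔZ = −(0.784841)(0.998610)(-303) − (0.784841)(-0.052702)(-568) + (0.619697)(-507) = -100.20 m.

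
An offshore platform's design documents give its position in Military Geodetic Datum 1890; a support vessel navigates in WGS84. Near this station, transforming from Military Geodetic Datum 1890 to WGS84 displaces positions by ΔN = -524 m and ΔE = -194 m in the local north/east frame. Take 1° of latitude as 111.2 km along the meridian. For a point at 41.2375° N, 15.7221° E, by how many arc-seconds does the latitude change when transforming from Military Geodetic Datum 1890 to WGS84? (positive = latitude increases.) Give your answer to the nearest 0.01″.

Δφ = -16.96″

1° of latitude = 111.2 km, so Δφ = -524.0 / 111200 = -0.0047122° = -16.964″.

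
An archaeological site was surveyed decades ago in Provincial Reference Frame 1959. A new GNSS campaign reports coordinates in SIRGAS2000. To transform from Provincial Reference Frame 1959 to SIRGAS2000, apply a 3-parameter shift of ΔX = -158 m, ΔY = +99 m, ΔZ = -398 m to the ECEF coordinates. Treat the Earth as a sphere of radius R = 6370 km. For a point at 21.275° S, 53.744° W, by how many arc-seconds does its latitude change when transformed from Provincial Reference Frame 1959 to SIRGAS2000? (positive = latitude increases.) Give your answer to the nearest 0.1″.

Δφ = -14.0″

sin φ = -0.362845, cos φ = 0.931850, sin λ = -0.806383, cos λ = 0.591394.
North component: ΔN = −sin φ cos λ·ΔX − sin φ sin λ·ΔY + cos φ·ΔZ = −(-0.362845)(0.591394)(-158) − (-0.362845)(-0.806383)(99) + (0.931850)(-398) = -433.75 m.
1° of latitude spans πR/180 = 111177 m, so Δφ = -433.75 / 111177 × 3600 = -14.045″.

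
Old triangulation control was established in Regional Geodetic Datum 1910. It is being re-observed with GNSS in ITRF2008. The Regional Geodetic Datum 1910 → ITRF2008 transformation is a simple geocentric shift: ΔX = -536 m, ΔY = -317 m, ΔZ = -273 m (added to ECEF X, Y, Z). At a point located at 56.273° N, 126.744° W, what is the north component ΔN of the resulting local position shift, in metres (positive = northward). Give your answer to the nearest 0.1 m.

At φ = 56.273°, λ = -126.744°: sin φ = 0.831693, cos φ = 0.555236, sin λ = -0.801316, cos λ = -0.598241.
ΔN = −sin φ cos λ·ΔX − sin φ sin λ·ΔY + cos φ·ΔZ = −(0.831693)(-0.598241)(-536) − (0.831693)(-0.801316)(-317) + (0.555236)(-273) = -629.53 m.

ΔN = -629.5 m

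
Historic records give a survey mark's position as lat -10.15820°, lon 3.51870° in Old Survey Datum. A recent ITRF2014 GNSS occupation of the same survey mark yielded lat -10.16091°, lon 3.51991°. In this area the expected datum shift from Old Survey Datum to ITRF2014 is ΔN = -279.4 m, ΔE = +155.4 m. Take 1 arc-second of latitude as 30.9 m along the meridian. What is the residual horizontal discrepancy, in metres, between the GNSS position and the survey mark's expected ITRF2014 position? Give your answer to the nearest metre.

Observed coordinate differences: Δφ = -0.00271°, Δλ = +0.00121°.
Converting to metres (1° lat = 111240 m, cos φ = 0.984325): observed ΔN = -301.5 m, observed ΔE = 132.5 m.
Subtracting the expected shift leaves a residual of -301.5 − (-279.4) = -22.1 m north and 132.5 − (155.4) = -22.9 m east.
Residual distance = √((-22.1)² + (-22.9)²) = 31.8 m.

32 m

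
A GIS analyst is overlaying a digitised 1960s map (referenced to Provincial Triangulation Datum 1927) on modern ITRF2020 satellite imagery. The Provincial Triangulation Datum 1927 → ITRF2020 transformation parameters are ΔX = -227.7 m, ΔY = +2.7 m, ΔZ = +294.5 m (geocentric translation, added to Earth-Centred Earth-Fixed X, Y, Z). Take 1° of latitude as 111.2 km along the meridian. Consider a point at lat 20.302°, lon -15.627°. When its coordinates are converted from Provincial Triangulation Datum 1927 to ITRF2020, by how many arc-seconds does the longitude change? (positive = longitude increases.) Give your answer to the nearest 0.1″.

sin φ = 0.346968, cos φ = 0.937877, sin λ = -0.269374, cos λ = 0.963036.
East component: ΔE = −sin λ·ΔX + cos λ·ΔY = −(-0.269374)(-227.7) + (0.963036)(2.7) = -58.74 m.
1° of latitude spans 111200 m; at latitude φ, 1° of longitude spans that × cos φ = 104291.9 m, so Δλ = -58.74 / 104291.9 × 3600 = -2.027″.

Δλ = -2.0″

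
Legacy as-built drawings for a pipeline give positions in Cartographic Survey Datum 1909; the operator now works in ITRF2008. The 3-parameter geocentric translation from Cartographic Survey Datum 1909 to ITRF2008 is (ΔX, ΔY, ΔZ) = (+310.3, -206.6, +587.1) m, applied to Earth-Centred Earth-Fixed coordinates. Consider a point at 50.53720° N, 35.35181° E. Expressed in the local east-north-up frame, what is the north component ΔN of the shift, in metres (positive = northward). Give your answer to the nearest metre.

At φ = 50.53720°, λ = 35.35181°: sin φ = 0.772037, cos φ = 0.635577, sin λ = 0.578595, cos λ = 0.815615.
ΔN = −sin φ cos λ·ΔX − sin φ sin λ·ΔY + cos φ·ΔZ = −(0.772037)(0.815615)(310.3) − (0.772037)(0.578595)(-206.6) + (0.635577)(587.1) = 270.04 m.

ΔN = 270 m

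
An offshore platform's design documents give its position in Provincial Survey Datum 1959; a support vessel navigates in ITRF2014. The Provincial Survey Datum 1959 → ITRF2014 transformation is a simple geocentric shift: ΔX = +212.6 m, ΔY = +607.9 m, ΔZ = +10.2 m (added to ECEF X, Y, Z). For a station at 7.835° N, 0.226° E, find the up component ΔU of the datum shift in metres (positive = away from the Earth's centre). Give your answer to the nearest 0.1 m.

ΔU = 214.4 m

The local up (radial) axis is (cos φ cos λ, cos φ sin λ, sin φ), giving ΔU = 210.614 + 2.375 + 1.390 = 214.38 m.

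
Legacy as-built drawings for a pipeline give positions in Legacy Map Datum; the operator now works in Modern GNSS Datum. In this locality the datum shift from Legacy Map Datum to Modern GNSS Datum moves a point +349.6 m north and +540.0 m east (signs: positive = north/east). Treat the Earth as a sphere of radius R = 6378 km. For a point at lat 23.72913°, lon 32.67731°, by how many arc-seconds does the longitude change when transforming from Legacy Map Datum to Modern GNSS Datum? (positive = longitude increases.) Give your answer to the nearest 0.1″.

At latitude 23.72913°, cos φ = 0.915458.
One radian of longitude at latitude φ spans R cos φ, so Δλ = ΔE / (R cos φ) = 540.0 / (6378000 × 0.915458) = 9.2485e-05 rad = 19.076″.

Δλ = 19.1″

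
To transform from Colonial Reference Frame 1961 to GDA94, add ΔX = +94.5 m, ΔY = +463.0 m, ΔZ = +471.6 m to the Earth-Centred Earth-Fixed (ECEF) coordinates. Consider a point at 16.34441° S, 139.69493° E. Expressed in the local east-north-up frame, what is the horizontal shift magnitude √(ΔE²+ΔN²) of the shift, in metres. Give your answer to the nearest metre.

The local east axis at (φ, λ) is (−sin λ, cos λ, 0), so ΔE = −sin(139.69493°)·94.5 + cos(139.69493°)·463.0 = -414.22 m.
The local north axis is (−sin φ cos λ, −sin φ sin λ, cos φ), giving ΔN = -20.280 + 84.281 + 452.541 = 516.54 m.
Horizontal magnitude = √(ΔE² + ΔN²) = √((-414.22)² + 516.54²) = 662.11 m.

662 m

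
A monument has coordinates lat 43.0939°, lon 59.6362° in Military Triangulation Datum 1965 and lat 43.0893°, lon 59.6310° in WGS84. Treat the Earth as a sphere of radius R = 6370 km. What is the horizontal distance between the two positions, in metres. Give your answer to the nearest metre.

663 m

Δφ = 43.0893° − 43.0939° = -0.0046°; Δλ = 59.6310° − 59.6362° = -0.0052°.
1° along a meridian = πR/180 = 111177 m.
ΔN = Δφ × 111177 = -511.4 m; ΔE = Δλ × 111177 × cos(43.0939°) = -0.0052 × 111177 × 0.730235 = -422.2 m.
Distance = √(ΔE² + ΔN²) = √((-422.2)² + (-511.4)²) = 663.2 m.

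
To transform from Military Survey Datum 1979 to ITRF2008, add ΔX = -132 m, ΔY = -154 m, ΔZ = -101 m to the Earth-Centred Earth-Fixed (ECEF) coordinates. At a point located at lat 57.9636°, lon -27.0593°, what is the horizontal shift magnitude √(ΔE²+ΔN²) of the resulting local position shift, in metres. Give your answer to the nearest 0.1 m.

197.6 m

At φ = 57.9636°, λ = -27.0593°: sin φ = 0.847711, cos φ = 0.530458, sin λ = -0.454912, cos λ = 0.890536.
ΔE = −sin λ·ΔX + cos λ·ΔY = −(-0.454912)·(-132) + (0.890536)·(-154) = -197.19 m.
ΔN = −sin φ cos λ·ΔX − sin φ sin λ·ΔY + cos φ·ΔZ = −(0.847711)(0.890536)(-132) − (0.847711)(-0.454912)(-154) + (0.530458)(-101) = -13.31 m.
Horizontal magnitude = √(ΔE² + ΔN²) = √((-197.19)² + (-13.31)²) = 197.64 m.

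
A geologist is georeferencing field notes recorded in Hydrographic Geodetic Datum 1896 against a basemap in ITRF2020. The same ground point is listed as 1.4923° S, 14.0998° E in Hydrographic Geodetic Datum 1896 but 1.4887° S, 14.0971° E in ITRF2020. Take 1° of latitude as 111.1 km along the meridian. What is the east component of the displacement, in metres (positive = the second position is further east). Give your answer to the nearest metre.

Δφ = -1.4887° − -1.4923° = +0.0036°; Δλ = 14.0971° − 14.0998° = -0.0027°.
ΔN = Δφ × 111100 = 400.0 m; ΔE = Δλ × 111100 × cos(-1.4923°) = -0.0027 × 111100 × 0.999661 = -299.9 m.

ΔE = -300 m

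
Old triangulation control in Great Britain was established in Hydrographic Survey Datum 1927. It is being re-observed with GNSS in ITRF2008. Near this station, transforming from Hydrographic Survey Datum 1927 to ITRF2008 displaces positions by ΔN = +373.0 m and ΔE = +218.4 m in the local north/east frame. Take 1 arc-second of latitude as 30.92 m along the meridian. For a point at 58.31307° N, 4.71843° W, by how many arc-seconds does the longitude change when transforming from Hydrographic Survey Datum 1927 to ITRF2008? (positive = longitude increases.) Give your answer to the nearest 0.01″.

At latitude 58.31307°, cos φ = 0.525278.
1″ of longitude at this latitude = 30.92 × cos φ = 16.2416 m, so Δλ = 218.4 / 16.2416 = 13.447″.

Δλ = 13.45″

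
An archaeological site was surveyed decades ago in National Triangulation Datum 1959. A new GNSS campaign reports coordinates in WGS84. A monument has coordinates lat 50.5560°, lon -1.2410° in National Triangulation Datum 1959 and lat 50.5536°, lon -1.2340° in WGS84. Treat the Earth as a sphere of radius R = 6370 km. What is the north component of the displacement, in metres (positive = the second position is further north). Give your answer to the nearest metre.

Δφ = 50.5536° − 50.5560° = -0.0024°; Δλ = -1.2340° − -1.2410° = +0.0070°.
1° along a meridian = πR/180 = 111177 m.
ΔN = Δφ × 111177 = -266.8 m; ΔE = Δλ × 111177 × cos(50.5560°) = +0.0070 × 111177 × 0.635324 = 494.4 m.

ΔN = -267 m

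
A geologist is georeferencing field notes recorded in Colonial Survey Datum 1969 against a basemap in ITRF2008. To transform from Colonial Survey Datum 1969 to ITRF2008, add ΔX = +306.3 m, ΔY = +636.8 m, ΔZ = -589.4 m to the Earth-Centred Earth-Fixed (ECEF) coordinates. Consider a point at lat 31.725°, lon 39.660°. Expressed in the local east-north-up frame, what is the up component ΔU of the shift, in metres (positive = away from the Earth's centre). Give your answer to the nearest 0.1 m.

ΔU = 236.3 m

At φ = 31.725°, λ = 39.660°: sin φ = 0.525843, cos φ = 0.850582, sin λ = 0.638231, cos λ = 0.769845.
ΔU = cos φ cos λ·ΔX + cos φ sin λ·ΔY + sin φ·ΔZ = (0.850582)(0.769845)(306.3) + (0.850582)(0.638231)(636.8) + (0.525843)(-589.4) = 236.34 m.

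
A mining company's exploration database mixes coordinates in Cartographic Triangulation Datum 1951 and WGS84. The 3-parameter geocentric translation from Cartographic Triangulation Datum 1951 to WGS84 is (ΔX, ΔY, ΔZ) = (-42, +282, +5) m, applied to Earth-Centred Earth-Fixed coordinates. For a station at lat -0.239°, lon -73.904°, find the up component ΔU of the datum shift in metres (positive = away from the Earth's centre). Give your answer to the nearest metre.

ΔU = -283 m

At φ = -0.239°, λ = -73.904°: sin φ = -0.004171, cos φ = 0.999991, sin λ = -0.960799, cos λ = 0.277248.
ΔU = cos φ cos λ·ΔX + cos φ sin λ·ΔY + sin φ·ΔZ = (0.999991)(0.277248)(-42) + (0.999991)(-0.960799)(282) + (-0.004171)(5) = -282.61 m.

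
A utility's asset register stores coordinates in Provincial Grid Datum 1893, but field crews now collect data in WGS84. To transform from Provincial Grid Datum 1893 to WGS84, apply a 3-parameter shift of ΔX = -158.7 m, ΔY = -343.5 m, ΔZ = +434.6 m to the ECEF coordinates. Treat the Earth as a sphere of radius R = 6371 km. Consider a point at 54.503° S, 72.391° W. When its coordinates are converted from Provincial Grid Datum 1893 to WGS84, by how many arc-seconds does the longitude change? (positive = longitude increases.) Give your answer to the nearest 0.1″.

Δλ = -14.2″

sin φ = -0.814146, cos φ = 0.580660, sin λ = -0.953143, cos λ = 0.302520.
East component: ΔE = −sin λ·ΔX + cos λ·ΔY = −(-0.953143)(-158.7) + (0.302520)(-343.5) = -255.18 m.
1° of latitude spans πR/180 = 111195 m; at latitude φ, 1° of longitude spans that × cos φ = 64566.5 m, so Δλ = -255.18 / 64566.5 × 3600 = -14.228″.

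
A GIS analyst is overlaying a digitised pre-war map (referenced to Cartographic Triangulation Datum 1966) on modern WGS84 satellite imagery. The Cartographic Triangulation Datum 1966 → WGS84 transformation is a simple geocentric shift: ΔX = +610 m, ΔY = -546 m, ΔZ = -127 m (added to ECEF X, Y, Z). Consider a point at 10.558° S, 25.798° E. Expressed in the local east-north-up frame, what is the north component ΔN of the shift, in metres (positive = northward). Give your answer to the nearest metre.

ΔN = -68 m

At φ = -10.558°, λ = 25.798°: sin φ = -0.183231, cos φ = 0.983070, sin λ = 0.435200, cos λ = 0.900334.
ΔN = −sin φ cos λ·ΔX − sin φ sin λ·ΔY + cos φ·ΔZ = −(-0.183231)(0.900334)(610) − (-0.183231)(0.435200)(-546) + (0.983070)(-127) = -67.76 m.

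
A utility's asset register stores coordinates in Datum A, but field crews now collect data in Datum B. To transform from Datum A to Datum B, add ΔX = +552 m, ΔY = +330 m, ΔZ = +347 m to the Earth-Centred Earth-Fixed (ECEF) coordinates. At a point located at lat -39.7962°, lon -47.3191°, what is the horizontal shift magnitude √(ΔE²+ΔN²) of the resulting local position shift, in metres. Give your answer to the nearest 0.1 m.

At φ = -39.7962°, λ = -47.3191°: sin φ = -0.640059, cos φ = 0.768326, sin λ = -0.735141, cos λ = 0.677915.
ΔE = −sin λ·ΔX + cos λ·ΔY = −(-0.735141)·(552) + (0.677915)·(330) = 629.51 m.
ΔN = −sin φ cos λ·ΔX − sin φ sin λ·ΔY + cos φ·ΔZ = −(-0.640059)(0.677915)(552) − (-0.640059)(-0.735141)(330) + (0.768326)(347) = 350.85 m.
Horizontal magnitude = √(ΔE² + ΔN²) = √(629.51² + 350.85²) = 720.68 m.

720.7 m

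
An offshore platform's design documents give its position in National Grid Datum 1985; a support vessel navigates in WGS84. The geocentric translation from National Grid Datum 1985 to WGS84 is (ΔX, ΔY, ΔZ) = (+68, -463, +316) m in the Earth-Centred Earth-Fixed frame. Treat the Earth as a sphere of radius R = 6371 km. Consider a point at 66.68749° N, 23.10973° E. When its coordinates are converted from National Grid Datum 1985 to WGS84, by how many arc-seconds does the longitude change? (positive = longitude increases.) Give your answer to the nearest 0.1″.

sin φ = 0.918360, cos φ = 0.395746, sin λ = 0.392493, cos λ = 0.919755.
East component: ΔE = −sin λ·ΔX + cos λ·ΔY = −(0.392493)(68) + (0.919755)(-463) = -452.54 m.
1° of latitude spans πR/180 = 111195 m; at latitude φ, 1° of longitude spans that × cos φ = 44005.0 m, so Δλ = -452.54 / 44005.0 × 3600 = -37.022″.

Δλ = -37.0″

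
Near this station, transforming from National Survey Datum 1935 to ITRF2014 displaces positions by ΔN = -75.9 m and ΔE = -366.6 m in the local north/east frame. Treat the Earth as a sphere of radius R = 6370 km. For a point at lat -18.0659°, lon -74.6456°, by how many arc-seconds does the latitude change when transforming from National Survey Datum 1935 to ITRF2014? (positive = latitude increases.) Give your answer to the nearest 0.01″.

On a sphere of radius R, 1 rad of latitude = R, so Δφ = ΔN / R = -75.9 / 6370000 = -1.1915e-05 rad = -2.458″.

Δφ = -2.46″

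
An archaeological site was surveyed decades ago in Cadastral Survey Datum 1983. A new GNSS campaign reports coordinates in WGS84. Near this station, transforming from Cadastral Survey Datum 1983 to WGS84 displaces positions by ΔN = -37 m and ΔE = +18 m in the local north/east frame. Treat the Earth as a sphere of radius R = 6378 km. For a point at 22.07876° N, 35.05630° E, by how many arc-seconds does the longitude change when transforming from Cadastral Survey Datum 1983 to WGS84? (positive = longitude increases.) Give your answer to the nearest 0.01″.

At latitude 22.07876°, cos φ = 0.926668.
One radian of longitude at latitude φ spans R cos φ, so Δλ = ΔE / (R cos φ) = 18.0 / (6378000 × 0.926668) = 3.0455e-06 rad = 0.628″.

Δλ = 0.63″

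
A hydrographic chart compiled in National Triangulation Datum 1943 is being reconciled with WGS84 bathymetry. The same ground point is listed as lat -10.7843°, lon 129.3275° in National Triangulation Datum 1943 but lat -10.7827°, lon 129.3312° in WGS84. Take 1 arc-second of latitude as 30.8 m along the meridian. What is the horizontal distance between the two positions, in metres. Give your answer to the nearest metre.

440 m

Δφ = -10.7827° − -10.7843° = +0.0016°; Δλ = 129.3312° − 129.3275° = +0.0037°.
1° of latitude = 3600 × 30.80 = 110880 m.
ΔN = Δφ × 110880 = 177.4 m; ΔE = Δλ × 110880 × cos(-10.7843°) = +0.0037 × 110880 × 0.982339 = 403.0 m.
Distance = √(ΔE² + ΔN²) = √(403.0² + 177.4²) = 440.3 m.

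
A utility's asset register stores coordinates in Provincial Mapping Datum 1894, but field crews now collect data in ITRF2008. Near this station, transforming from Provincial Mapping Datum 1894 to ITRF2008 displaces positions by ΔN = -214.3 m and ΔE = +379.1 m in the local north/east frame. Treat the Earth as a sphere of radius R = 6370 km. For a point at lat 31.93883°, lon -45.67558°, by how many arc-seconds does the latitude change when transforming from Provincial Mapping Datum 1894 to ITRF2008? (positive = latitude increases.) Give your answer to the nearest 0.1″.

Δφ = -6.9″

On a sphere of radius R, 1 rad of latitude = R, so Δφ = ΔN / R = -214.3 / 6370000 = -3.3642e-05 rad = -6.939″.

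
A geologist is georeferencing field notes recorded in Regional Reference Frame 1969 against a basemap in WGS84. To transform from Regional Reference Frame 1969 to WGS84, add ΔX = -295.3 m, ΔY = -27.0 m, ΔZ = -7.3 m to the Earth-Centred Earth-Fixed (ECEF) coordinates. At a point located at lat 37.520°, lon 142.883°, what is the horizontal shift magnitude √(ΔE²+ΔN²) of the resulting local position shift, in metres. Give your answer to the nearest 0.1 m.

243.5 m

The local east axis at (φ, λ) is (−sin λ, cos λ, 0), so ΔE = −sin(142.883°)·(-295.3) + cos(142.883°)·(-27.0) = 199.73 m.
The local north axis is (−sin φ cos λ, −sin φ sin λ, cos φ), giving ΔN = -143.412 + 9.923 − 5.790 = -139.28 m.
Horizontal magnitude = √(ΔE² + ΔN²) = √(199.73² + (-139.28)²) = 243.49 m.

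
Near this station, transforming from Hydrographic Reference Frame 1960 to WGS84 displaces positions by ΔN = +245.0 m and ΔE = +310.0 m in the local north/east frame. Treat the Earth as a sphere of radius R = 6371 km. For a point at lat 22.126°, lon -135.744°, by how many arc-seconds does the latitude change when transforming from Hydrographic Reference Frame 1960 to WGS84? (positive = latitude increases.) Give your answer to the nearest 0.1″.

Δφ = 7.9″

On a sphere of radius R, 1 rad of latitude = R, so Δφ = ΔN / R = 245.0 / 6371000 = 3.8456e-05 rad = 7.932″.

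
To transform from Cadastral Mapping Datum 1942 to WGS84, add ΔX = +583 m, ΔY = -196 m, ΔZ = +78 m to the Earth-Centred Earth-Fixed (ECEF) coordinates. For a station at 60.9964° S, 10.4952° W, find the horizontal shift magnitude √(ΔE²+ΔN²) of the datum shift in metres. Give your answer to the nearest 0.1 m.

576.9 m

The local east axis at (φ, λ) is (−sin λ, cos λ, 0), so ΔE = −sin(-10.4952°)·583 + cos(-10.4952°)·(-196) = -86.53 m.
The local north axis is (−sin φ cos λ, −sin φ sin λ, cos φ), giving ΔN = 501.355 + 31.225 + 37.819 = 570.40 m.
Horizontal magnitude = √(ΔE² + ΔN²) = √((-86.53)² + 570.40²) = 576.92 m.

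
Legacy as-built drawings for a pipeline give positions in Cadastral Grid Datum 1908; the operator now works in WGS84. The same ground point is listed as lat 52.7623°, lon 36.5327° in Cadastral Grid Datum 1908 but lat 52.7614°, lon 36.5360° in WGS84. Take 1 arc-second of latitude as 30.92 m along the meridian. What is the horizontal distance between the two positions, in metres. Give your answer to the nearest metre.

244 m

Δφ = 52.7614° − 52.7623° = -0.0009°; Δλ = 36.5360° − 36.5327° = +0.0033°.
1° of latitude = 3600 × 30.92 = 111312 m.
ΔN = Δφ × 111312 = -100.2 m; ΔE = Δλ × 111312 × cos(52.7623°) = +0.0033 × 111312 × 0.605123 = 222.3 m.
Distance = √(ΔE² + ΔN²) = √(222.3² + (-100.2)²) = 243.8 m.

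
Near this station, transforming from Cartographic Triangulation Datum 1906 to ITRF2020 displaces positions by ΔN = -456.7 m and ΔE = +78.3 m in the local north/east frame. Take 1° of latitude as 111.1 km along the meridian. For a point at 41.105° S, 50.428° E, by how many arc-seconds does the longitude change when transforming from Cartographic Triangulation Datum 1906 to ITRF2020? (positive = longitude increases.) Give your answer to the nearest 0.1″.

At latitude -41.105°, cos φ = 0.753506.
1° of longitude at this latitude = 111.1 × cos φ = 83.71 km, so Δλ = 78.3 / 83714.5 = 0.0009353° = 3.367″.

Δλ = 3.4″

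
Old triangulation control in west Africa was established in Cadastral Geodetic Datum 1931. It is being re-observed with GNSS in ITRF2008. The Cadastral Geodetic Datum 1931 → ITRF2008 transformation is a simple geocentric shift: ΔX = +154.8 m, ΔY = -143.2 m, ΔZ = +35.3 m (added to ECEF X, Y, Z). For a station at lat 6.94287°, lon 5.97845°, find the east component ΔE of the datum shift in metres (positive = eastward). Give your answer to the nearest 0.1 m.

The local east axis at (φ, λ) is (−sin λ, cos λ, 0), so ΔE = −sin(5.97845°)·154.8 + cos(5.97845°)·(-143.2) = -158.54 m.

ΔE = -158.5 m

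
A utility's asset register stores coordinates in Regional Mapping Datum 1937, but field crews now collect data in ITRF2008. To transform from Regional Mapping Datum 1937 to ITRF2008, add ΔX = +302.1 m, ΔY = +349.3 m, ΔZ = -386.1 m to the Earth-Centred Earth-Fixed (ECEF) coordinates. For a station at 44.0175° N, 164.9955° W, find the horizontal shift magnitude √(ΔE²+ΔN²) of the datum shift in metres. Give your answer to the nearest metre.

259 m

At φ = 44.0175°, λ = -164.9955°: sin φ = 0.694878, cos φ = 0.719128, sin λ = -0.258895, cos λ = -0.965905.
ΔE = −sin λ·ΔX + cos λ·ΔY = −(-0.258895)·(302.1) + (-0.965905)·(349.3) = -259.18 m.
ΔN = −sin φ cos λ·ΔX − sin φ sin λ·ΔY + cos φ·ΔZ = −(0.694878)(-0.965905)(302.1) − (0.694878)(-0.258895)(349.3) + (0.719128)(-386.1) = -12.05 m.
Horizontal magnitude = √(ΔE² + ΔN²) = √((-259.18)² + (-12.05)²) = 259.46 m.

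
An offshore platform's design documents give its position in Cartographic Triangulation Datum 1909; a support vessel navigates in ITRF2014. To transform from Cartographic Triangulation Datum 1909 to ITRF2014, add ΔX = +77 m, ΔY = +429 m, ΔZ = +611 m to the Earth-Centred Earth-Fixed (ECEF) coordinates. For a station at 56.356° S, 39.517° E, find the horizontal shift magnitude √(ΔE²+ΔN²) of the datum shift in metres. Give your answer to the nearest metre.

677 m

At φ = -56.356°, λ = 39.517°: sin φ = -0.832496, cos φ = 0.554031, sin λ = 0.636307, cos λ = 0.771436.
ΔE = −sin λ·ΔX + cos λ·ΔY = −(0.636307)·(77) + (0.771436)·(429) = 281.95 m.
ΔN = −sin φ cos λ·ΔX − sin φ sin λ·ΔY + cos φ·ΔZ = −(-0.832496)(0.771436)(77) − (-0.832496)(0.636307)(429) + (0.554031)(611) = 615.21 m.
Horizontal magnitude = √(ΔE² + ΔN²) = √(281.95² + 615.21²) = 676.75 m.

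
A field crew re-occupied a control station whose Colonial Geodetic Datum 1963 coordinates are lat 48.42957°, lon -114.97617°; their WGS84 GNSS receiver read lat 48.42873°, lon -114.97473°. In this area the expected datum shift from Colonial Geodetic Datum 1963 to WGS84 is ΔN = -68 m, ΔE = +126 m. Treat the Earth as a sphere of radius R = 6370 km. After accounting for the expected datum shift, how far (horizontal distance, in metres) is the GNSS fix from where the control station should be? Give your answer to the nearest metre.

32 m

Observed coordinate differences: Δφ = -0.00084°, Δλ = +0.00144°.
Converting to metres (1° lat = 111177 m, cos φ = 0.663540): observed ΔN = -93.4 m, observed ΔE = 106.2 m.
Subtracting the expected shift leaves a residual of -93.4 − (-68) = -25.4 m north and 106.2 − (126) = -19.8 m east.
Residual distance = √((-25.4)² + (-19.8)²) = 32.2 m.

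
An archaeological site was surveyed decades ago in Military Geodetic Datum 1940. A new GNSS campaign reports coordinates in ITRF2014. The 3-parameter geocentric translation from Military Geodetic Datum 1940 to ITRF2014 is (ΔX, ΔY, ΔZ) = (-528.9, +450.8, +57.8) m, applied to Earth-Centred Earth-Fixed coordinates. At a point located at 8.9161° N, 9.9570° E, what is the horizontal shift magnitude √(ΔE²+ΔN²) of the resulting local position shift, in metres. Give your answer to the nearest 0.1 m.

At φ = 8.9161°, λ = 9.9570°: sin φ = 0.154988, cos φ = 0.987916, sin λ = 0.172909, cos λ = 0.984938.
ΔE = −sin λ·ΔX + cos λ·ΔY = −(0.172909)·(-528.9) + (0.984938)·(450.8) = 535.46 m.
ΔN = −sin φ cos λ·ΔX − sin φ sin λ·ΔY + cos φ·ΔZ = −(0.154988)(0.984938)(-528.9) − (0.154988)(0.172909)(450.8) + (0.987916)(57.8) = 125.76 m.
Horizontal magnitude = √(ΔE² + ΔN²) = √(535.46² + 125.76²) = 550.03 m.

550.0 m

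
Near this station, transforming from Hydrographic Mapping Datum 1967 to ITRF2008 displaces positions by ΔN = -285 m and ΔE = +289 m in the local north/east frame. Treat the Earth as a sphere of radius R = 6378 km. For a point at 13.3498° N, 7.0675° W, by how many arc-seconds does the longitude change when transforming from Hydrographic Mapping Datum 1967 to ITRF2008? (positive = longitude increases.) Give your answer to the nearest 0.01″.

Δλ = 9.61″

At latitude 13.3498°, cos φ = 0.972979.
One radian of longitude at latitude φ spans R cos φ, so Δλ = ΔE / (R cos φ) = 289.0 / (6378000 × 0.972979) = 4.6570e-05 rad = 9.606″.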